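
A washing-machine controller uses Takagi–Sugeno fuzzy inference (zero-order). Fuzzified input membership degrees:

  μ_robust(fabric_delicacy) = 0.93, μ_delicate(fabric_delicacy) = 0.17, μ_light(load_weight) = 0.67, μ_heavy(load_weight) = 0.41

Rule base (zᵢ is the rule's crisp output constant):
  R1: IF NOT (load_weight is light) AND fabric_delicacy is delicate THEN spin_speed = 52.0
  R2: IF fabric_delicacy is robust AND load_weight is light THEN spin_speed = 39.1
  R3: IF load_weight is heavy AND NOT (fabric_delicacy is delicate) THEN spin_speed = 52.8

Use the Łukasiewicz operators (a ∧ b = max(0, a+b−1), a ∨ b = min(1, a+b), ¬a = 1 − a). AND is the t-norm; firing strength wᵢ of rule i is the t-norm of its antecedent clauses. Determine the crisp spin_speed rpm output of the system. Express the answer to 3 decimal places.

43.014

R1 (z=52.0): ¬light=1−0.67=0.33, delicate=0.17; AND[max(0, a+b−1)] → w = 0.00
R2 (z=39.1): robust=0.93, light=0.67; AND[max(0, a+b−1)] → w = 0.60
R3 (z=52.8): heavy=0.41, ¬delicate=1−0.17=0.83; AND[max(0, a+b−1)] → w = 0.24
Weighted average = (0.00·52.0 + 0.60·39.1 + 0.24·52.8) / (0.00 + 0.60 + 0.24)
  = 36.1320 / 0.8400 = 43.014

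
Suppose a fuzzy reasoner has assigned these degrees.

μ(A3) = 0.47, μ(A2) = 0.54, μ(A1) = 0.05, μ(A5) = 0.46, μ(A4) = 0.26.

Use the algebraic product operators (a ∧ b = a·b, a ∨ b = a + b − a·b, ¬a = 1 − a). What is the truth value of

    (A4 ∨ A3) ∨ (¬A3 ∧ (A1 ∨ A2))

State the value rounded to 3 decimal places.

0.725

A4 ∨ A3 = a + b − a·b on (0.2600, 0.4700) = 0.6078
¬A3 = 1 − 0.4700 = 0.5300
A1 ∨ A2 = a + b − a·b on (0.0500, 0.5400) = 0.5630
¬A3 ∧ (A1 ∨ A2) = a·b on (0.5300, 0.5630) = 0.2984
(A4 ∨ A3) ∨ (¬A3 ∧ (A1 ∨ A2)) = a + b − a·b on (0.6078, 0.2984) = 0.7248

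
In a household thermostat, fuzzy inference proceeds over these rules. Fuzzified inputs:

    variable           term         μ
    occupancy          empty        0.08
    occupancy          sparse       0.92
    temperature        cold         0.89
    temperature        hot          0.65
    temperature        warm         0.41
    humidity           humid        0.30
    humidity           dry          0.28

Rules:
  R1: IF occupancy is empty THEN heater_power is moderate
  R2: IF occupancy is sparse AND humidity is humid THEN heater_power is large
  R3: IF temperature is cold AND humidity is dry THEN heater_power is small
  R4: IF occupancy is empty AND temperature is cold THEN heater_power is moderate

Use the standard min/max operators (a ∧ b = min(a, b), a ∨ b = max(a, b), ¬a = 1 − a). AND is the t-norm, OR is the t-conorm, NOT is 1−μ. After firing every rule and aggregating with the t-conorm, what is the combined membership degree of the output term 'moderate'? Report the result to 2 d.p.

0.08

R1: empty=0.08 → w = 0.08
R2: sparse=0.92, humid=0.30; AND[min(a, b)] → w = 0.30
R3: cold=0.89, dry=0.28; AND[min(a, b)] → w = 0.28
R4: empty=0.08, cold=0.89; AND[min(a, b)] → w = 0.08
Rules with consequent 'moderate': {R1, R4} → strengths 0.08, 0.08
Aggregate via t-conorm [max(a, b)]: 0.08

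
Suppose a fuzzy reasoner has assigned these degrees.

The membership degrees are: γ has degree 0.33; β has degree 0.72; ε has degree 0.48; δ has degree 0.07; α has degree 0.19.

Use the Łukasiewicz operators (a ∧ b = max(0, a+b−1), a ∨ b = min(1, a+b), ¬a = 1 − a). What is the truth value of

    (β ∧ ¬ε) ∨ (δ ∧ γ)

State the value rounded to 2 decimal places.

¬ε = 1 − 0.48 = 0.52
β ∧ ¬ε = max(0, a+b−1) on (0.72, 0.52) = 0.24
δ ∧ γ = max(0, a+b−1) on (0.07, 0.33) = 0.00
(β ∧ ¬ε) ∨ (δ ∧ γ) = min(1, a+b) on (0.24, 0.00) = 0.24

0.24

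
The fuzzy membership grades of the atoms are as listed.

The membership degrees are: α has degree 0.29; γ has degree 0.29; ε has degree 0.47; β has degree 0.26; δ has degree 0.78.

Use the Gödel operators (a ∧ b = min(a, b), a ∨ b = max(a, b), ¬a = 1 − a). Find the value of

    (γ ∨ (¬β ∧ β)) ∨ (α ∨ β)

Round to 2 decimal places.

0.29

¬β = 1 − 0.26 = 0.74
¬β ∧ β = min(a, b) on (0.74, 0.26) = 0.26
γ ∨ (¬β ∧ β) = max(a, b) on (0.29, 0.26) = 0.29
α ∨ β = max(a, b) on (0.29, 0.26) = 0.29
(γ ∨ (¬β ∧ β)) ∨ (α ∨ β) = max(a, b) on (0.29, 0.29) = 0.29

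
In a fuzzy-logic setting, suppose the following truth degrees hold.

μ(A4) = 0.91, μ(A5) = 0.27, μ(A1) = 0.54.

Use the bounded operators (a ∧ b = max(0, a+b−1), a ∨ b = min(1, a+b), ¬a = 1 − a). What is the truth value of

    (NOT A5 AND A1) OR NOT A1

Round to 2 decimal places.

0.73

NOT A5 = 1 − 0.27 = 0.73
NOT A5 AND A1 = max(0, a+b−1) on (0.73, 0.54) = 0.27
NOT A1 = 1 − 0.54 = 0.46
(NOT A5 AND A1) OR NOT A1 = min(1, a+b) on (0.27, 0.46) = 0.73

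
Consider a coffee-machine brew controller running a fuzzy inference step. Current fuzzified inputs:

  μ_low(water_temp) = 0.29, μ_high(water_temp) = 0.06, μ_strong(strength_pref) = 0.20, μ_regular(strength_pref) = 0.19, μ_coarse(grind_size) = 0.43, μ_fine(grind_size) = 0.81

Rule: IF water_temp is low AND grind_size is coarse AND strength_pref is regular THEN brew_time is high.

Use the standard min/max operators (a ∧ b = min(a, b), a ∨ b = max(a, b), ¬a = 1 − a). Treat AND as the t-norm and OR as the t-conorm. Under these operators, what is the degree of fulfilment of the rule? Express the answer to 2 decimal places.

0.19

firing strength: low=0.29, coarse=0.43, regular=0.19; AND[min(a, b)] → w = 0.19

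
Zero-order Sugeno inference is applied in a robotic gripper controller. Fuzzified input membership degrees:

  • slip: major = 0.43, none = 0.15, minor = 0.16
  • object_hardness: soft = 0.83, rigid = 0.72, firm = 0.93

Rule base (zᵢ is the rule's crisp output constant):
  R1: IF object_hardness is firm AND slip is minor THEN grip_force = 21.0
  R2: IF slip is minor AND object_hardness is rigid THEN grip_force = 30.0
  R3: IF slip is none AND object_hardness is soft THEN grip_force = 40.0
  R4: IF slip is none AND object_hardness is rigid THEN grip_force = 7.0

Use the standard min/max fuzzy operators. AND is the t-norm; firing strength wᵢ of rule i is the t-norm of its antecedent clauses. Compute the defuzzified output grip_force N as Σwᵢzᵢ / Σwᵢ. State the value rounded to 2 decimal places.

R1 (z=21.0): firm=0.93, minor=0.16; AND[min(a, b)] → w = 0.16
R2 (z=30.0): minor=0.16, rigid=0.72; AND[min(a, b)] → w = 0.16
R3 (z=40.0): none=0.15, soft=0.83; AND[min(a, b)] → w = 0.15
R4 (z=7.0): none=0.15, rigid=0.72; AND[min(a, b)] → w = 0.15
Weighted average = (0.16·21.0 + 0.16·30.0 + 0.15·40.0 + 0.15·7.0) / (0.16 + 0.16 + 0.15 + 0.15)
  = 15.2100 / 0.6200 = 24.53

24.53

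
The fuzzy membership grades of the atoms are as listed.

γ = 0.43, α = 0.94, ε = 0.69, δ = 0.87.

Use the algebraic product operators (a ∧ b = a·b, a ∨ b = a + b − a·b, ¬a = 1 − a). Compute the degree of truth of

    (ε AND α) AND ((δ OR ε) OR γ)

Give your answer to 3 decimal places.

ε AND α = a·b on (0.6900, 0.9400) = 0.6486
δ OR ε = a + b − a·b on (0.8700, 0.6900) = 0.9597
(δ OR ε) OR γ = a + b − a·b on (0.9597, 0.4300) = 0.9770
(ε AND α) AND ((δ OR ε) OR γ) = a·b on (0.6486, 0.9770) = 0.6337

0.634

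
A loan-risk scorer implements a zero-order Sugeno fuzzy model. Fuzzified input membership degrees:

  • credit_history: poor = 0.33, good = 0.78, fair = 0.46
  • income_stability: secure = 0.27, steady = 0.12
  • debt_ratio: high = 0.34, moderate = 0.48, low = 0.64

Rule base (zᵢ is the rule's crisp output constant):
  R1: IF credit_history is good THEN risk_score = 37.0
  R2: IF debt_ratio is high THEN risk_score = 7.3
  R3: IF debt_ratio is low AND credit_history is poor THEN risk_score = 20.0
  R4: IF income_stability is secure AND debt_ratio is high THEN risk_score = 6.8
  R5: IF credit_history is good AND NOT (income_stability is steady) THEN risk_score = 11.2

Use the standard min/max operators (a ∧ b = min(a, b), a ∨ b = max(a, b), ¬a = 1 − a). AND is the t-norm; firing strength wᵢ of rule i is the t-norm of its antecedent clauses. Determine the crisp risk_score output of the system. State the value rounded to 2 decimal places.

19.41

R1 (z=37.0): good=0.78 → w = 0.78
R2 (z=7.3): high=0.34 → w = 0.34
R3 (z=20.0): low=0.64, poor=0.33; AND[min(a, b)] → w = 0.33
R4 (z=6.8): secure=0.27, high=0.34; AND[min(a, b)] → w = 0.27
R5 (z=11.2): good=0.78, ¬steady=1−0.12=0.88; AND[min(a, b)] → w = 0.78
Weighted average = (0.78·37.0 + 0.34·7.3 + 0.33·20.0 + 0.27·6.8 + 0.78·11.2) / (0.78 + 0.34 + 0.33 + 0.27 + 0.78)
  = 48.5140 / 2.5000 = 19.41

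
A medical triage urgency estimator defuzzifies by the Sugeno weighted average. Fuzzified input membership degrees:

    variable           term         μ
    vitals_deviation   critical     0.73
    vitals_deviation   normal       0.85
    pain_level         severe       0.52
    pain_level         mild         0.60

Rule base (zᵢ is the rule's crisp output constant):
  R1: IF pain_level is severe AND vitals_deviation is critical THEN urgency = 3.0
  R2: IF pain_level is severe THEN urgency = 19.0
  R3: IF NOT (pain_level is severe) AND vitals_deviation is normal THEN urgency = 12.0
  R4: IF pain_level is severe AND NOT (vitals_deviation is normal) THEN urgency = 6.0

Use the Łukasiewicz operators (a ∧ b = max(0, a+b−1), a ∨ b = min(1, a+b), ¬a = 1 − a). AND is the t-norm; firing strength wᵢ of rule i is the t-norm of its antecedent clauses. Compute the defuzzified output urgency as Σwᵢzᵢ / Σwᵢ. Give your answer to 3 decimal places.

R1 (z=3.0): severe=0.52, critical=0.73; AND[max(0, a+b−1)] → w = 0.25
R2 (z=19.0): severe=0.52 → w = 0.52
R3 (z=12.0): ¬severe=1−0.52=0.48, normal=0.85; AND[max(0, a+b−1)] → w = 0.33
R4 (z=6.0): severe=0.52, ¬normal=1−0.85=0.15; AND[max(0, a+b−1)] → w = 0.00
Weighted average = (0.25·3.0 + 0.52·19.0 + 0.33·12.0 + 0.00·6.0) / (0.25 + 0.52 + 0.33 + 0.00)
  = 14.5900 / 1.1000 = 13.264

13.264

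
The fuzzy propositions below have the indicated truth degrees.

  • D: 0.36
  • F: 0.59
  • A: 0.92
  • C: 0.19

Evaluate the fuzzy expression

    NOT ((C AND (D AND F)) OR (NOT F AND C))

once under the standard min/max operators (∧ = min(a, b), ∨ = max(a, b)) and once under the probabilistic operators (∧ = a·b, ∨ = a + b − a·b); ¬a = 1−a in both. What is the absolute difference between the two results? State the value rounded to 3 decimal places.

Under standard min/max:
  D AND F = min(a, b) on (0.36, 0.59) = 0.36
  C AND (D AND F) = min(a, b) on (0.19, 0.36) = 0.19
  NOT F = 1 − 0.59 = 0.41
  NOT F AND C = min(a, b) on (0.41, 0.19) = 0.19
  (C AND (D AND F)) OR (NOT F AND C) = max(a, b) on (0.19, 0.19) = 0.19
  NOT ((C AND (D AND F)) OR (NOT F AND C)) = 1 − 0.19 = 0.81
  → value = 0.8100
Under probabilistic:
  D AND F = a·b on (0.3600, 0.5900) = 0.2124
  C AND (D AND F) = a·b on (0.1900, 0.2124) = 0.0404
  NOT F = 1 − 0.5900 = 0.4100
  NOT F AND C = a·b on (0.4100, 0.1900) = 0.0779
  (C AND (D AND F)) OR (NOT F AND C) = a + b − a·b on (0.0404, 0.0779) = 0.1151
  NOT ((C AND (D AND F)) OR (NOT F AND C)) = 1 − 0.1151 = 0.8849
  → value = 0.8849
|0.8100 − 0.8849| = 0.075

0.075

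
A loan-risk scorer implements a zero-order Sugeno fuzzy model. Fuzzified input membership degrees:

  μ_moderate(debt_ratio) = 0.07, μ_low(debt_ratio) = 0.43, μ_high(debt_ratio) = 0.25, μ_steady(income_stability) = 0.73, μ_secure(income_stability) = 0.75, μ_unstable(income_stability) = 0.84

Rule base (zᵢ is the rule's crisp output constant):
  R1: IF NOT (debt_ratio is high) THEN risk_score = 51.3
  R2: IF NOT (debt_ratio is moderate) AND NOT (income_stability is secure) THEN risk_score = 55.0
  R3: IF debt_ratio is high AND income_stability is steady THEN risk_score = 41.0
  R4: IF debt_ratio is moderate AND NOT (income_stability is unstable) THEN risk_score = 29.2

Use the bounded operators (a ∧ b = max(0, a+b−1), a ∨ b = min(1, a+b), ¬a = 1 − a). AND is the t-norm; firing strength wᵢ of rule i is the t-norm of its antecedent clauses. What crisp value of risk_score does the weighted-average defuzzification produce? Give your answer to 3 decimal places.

R1 (z=51.3): ¬high=1−0.25=0.75 → w = 0.75
R2 (z=55.0): ¬moderate=1−0.07=0.93, ¬secure=1−0.75=0.25; AND[max(0, a+b−1)] → w = 0.18
R3 (z=41.0): high=0.25, steady=0.73; AND[max(0, a+b−1)] → w = 0.00
R4 (z=29.2): moderate=0.07, ¬unstable=1−0.84=0.16; AND[max(0, a+b−1)] → w = 0.00
Weighted average = (0.75·51.3 + 0.18·55.0 + 0.00·41.0 + 0.00·29.2) / (0.75 + 0.18 + 0.00 + 0.00)
  = 48.3750 / 0.9300 = 52.016

52.016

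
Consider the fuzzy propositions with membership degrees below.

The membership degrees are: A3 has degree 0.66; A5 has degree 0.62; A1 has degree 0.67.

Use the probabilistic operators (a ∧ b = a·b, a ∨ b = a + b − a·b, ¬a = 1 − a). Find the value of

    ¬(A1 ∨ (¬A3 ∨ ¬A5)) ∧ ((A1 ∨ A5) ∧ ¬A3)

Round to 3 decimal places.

¬A3 = 1 − 0.6600 = 0.3400
¬A5 = 1 − 0.6200 = 0.3800
¬A3 ∨ ¬A5 = a + b − a·b on (0.3400, 0.3800) = 0.5908
A1 ∨ (¬A3 ∨ ¬A5) = a + b − a·b on (0.6700, 0.5908) = 0.8650
¬(A1 ∨ (¬A3 ∨ ¬A5)) = 1 − 0.8650 = 0.1350
A1 ∨ A5 = a + b − a·b on (0.6700, 0.6200) = 0.8746
¬A3 = 1 − 0.6600 = 0.3400
(A1 ∨ A5) ∧ ¬A3 = a·b on (0.8746, 0.3400) = 0.2974
¬(A1 ∨ (¬A3 ∨ ¬A5)) ∧ ((A1 ∨ A5) ∧ ¬A3) = a·b on (0.1350, 0.2974) = 0.0402

0.040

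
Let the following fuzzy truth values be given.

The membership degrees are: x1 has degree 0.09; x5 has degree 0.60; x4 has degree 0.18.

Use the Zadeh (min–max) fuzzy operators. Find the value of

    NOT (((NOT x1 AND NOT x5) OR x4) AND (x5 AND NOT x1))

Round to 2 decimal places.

NOT x1 = 1 − 0.09 = 0.91
NOT x5 = 1 − 0.60 = 0.40
NOT x1 AND NOT x5 = min(a, b) on (0.91, 0.40) = 0.40
(NOT x1 AND NOT x5) OR x4 = max(a, b) on (0.40, 0.18) = 0.40
NOT x1 = 1 − 0.09 = 0.91
x5 AND NOT x1 = min(a, b) on (0.60, 0.91) = 0.60
((NOT x1 AND NOT x5) OR x4) AND (x5 AND NOT x1) = min(a, b) on (0.40, 0.60) = 0.40
NOT (((NOT x1 AND NOT x5) OR x4) AND (x5 AND NOT x1)) = 1 − 0.40 = 0.60

0.60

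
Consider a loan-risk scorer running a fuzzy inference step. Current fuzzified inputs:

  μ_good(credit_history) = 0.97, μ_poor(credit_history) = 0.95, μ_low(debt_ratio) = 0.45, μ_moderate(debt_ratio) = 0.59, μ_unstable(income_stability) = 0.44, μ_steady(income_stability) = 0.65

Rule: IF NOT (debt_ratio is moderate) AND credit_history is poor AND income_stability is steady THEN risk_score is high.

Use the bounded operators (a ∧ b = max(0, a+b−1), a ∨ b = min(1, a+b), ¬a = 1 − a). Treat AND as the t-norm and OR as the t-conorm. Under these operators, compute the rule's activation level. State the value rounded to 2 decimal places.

0.01

firing strength: ¬moderate=1−0.59=0.41, poor=0.95, steady=0.65; AND[max(0, a+b−1)] → w = 0.01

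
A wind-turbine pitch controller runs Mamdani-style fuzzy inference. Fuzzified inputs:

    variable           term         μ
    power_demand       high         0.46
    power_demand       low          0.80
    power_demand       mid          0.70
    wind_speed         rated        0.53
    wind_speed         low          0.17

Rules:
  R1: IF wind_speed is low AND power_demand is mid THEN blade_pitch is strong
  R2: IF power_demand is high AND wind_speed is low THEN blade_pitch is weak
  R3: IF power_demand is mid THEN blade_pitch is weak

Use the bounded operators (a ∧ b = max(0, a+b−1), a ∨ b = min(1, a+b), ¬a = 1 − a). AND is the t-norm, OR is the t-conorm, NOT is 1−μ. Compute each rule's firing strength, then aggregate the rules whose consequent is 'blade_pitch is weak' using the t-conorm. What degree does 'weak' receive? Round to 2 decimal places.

R1: low=0.17, mid=0.70; AND[max(0, a+b−1)] → w = 0.00
R2: high=0.46, low=0.17; AND[max(0, a+b−1)] → w = 0.00
R3: mid=0.70 → w = 0.70
Rules with consequent 'weak': {R2, R3} → strengths 0.00, 0.70
Aggregate via t-conorm [min(1, a+b)]: 0.70

0.70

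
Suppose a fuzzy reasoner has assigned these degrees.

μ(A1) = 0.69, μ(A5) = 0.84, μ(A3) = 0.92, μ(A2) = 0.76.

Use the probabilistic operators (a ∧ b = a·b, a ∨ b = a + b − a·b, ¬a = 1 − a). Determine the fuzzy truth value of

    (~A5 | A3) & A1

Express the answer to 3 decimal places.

0.644

~A5 = 1 − 0.8400 = 0.1600
~A5 | A3 = a + b − a·b on (0.1600, 0.9200) = 0.9328
(~A5 | A3) & A1 = a·b on (0.9328, 0.6900) = 0.6436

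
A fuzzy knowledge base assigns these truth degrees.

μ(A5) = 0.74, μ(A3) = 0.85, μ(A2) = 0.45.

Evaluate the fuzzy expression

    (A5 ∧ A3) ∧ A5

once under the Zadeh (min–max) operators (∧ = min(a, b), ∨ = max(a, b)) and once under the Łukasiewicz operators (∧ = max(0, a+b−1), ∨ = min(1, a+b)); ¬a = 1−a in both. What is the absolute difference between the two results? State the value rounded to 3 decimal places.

0.410

Under Zadeh (min–max):
  A5 ∧ A3 = min(a, b) on (0.74, 0.85) = 0.74
  (A5 ∧ A3) ∧ A5 = min(a, b) on (0.74, 0.74) = 0.74
  → value = 0.7400
Under Łukasiewicz:
  A5 ∧ A3 = max(0, a+b−1) on (0.74, 0.85) = 0.59
  (A5 ∧ A3) ∧ A5 = max(0, a+b−1) on (0.59, 0.74) = 0.33
  → value = 0.3300
|0.7400 − 0.3300| = 0.410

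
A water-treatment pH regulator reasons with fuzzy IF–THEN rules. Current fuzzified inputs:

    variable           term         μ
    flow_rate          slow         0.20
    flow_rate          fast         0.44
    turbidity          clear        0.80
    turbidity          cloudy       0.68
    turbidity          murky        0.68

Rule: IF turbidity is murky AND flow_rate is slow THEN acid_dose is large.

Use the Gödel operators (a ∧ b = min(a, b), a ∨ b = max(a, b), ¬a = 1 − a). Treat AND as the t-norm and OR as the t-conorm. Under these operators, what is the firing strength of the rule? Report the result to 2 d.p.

firing strength: murky=0.68, slow=0.20; AND[min(a, b)] → w = 0.20

0.20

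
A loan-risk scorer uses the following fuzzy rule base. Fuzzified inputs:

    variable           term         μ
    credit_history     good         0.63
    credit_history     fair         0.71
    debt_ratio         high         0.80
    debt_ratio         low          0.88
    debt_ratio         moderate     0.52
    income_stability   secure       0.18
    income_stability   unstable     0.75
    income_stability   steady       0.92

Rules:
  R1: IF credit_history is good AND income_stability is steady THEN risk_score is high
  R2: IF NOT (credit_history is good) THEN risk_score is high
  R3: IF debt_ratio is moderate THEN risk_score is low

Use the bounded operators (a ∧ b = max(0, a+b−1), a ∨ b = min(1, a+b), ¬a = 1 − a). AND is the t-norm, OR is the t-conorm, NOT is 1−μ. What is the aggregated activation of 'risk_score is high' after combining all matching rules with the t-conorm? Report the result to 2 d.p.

0.92

R1: good=0.63, steady=0.92; AND[max(0, a+b−1)] → w = 0.55
R2: ¬good=1−0.63=0.37 → w = 0.37
R3: moderate=0.52 → w = 0.52
Rules with consequent 'high': {R1, R2} → strengths 0.55, 0.37
Aggregate via t-conorm [min(1, a+b)]: 0.92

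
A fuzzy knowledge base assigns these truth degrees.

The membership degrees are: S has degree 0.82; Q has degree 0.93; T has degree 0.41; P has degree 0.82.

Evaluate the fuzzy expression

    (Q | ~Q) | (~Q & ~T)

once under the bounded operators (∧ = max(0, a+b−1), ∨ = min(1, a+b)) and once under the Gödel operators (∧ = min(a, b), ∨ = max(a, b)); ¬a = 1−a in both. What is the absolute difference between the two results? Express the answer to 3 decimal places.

Under bounded:
  ~Q = 1 − 0.93 = 0.07
  Q | ~Q = min(1, a+b) on (0.93, 0.07) = 1.00
  ~Q = 1 − 0.93 = 0.07
  ~T = 1 − 0.41 = 0.59
  ~Q & ~T = max(0, a+b−1) on (0.07, 0.59) = 0.00
  (Q | ~Q) | (~Q & ~T) = min(1, a+b) on (1.00, 0.00) = 1.00
  → value = 1.0000
Under Gödel:
  ~Q = 1 − 0.93 = 0.07
  Q | ~Q = max(a, b) on (0.93, 0.07) = 0.93
  ~Q = 1 − 0.93 = 0.07
  ~T = 1 − 0.41 = 0.59
  ~Q & ~T = min(a, b) on (0.07, 0.59) = 0.07
  (Q | ~Q) | (~Q & ~T) = max(a, b) on (0.93, 0.07) = 0.93
  → value = 0.9300
|1.0000 − 0.9300| = 0.070

0.070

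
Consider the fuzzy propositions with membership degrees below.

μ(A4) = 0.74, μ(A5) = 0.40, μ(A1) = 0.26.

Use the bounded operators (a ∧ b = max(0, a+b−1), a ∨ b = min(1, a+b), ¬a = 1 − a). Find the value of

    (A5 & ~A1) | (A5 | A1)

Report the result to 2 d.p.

0.80

~A1 = 1 − 0.26 = 0.74
A5 & ~A1 = max(0, a+b−1) on (0.40, 0.74) = 0.14
A5 | A1 = min(1, a+b) on (0.40, 0.26) = 0.66
(A5 & ~A1) | (A5 | A1) = min(1, a+b) on (0.14, 0.66) = 0.80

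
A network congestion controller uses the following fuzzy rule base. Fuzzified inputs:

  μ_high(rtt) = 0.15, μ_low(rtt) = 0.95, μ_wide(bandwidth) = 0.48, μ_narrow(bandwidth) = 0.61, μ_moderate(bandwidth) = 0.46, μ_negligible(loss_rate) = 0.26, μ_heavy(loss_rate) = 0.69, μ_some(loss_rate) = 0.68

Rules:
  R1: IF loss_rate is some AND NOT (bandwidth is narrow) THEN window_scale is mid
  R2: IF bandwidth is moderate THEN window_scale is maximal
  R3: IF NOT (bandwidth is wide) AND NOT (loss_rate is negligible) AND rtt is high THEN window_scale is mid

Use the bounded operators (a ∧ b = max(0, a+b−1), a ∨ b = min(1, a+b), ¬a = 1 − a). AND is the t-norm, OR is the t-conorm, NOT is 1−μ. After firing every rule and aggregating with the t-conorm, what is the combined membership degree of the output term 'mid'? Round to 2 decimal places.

R1: some=0.68, ¬narrow=1−0.61=0.39; AND[max(0, a+b−1)] → w = 0.07
R2: moderate=0.46 → w = 0.46
R3: ¬wide=1−0.48=0.52, ¬negligible=1−0.26=0.74, high=0.15; AND[max(0, a+b−1)] → w = 0.00
Rules with consequent 'mid': {R1, R3} → strengths 0.07, 0.00
Aggregate via t-conorm [min(1, a+b)]: 0.07

0.07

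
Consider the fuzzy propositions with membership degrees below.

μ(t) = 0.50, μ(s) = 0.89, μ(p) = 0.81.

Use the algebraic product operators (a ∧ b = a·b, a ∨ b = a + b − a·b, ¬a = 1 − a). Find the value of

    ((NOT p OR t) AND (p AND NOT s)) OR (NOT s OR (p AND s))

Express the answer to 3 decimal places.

NOT p = 1 − 0.8100 = 0.1900
NOT p OR t = a + b − a·b on (0.1900, 0.5000) = 0.5950
NOT s = 1 − 0.8900 = 0.1100
p AND NOT s = a·b on (0.8100, 0.1100) = 0.0891
(NOT p OR t) AND (p AND NOT s) = a·b on (0.5950, 0.0891) = 0.0530
NOT s = 1 − 0.8900 = 0.1100
p AND s = a·b on (0.8100, 0.8900) = 0.7209
NOT s OR (p AND s) = a + b − a·b on (0.1100, 0.7209) = 0.7516
((NOT p OR t) AND (p AND NOT s)) OR (NOT s OR (p AND s)) = a + b − a·b on (0.0530, 0.7516) = 0.7648

0.765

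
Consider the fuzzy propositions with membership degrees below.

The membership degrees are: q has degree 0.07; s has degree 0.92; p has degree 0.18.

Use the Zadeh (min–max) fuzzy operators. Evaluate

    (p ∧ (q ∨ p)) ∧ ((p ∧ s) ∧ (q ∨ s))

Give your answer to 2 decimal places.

0.18

q ∨ p = max(a, b) on (0.07, 0.18) = 0.18
p ∧ (q ∨ p) = min(a, b) on (0.18, 0.18) = 0.18
p ∧ s = min(a, b) on (0.18, 0.92) = 0.18
q ∨ s = max(a, b) on (0.07, 0.92) = 0.92
(p ∧ s) ∧ (q ∨ s) = min(a, b) on (0.18, 0.92) = 0.18
(p ∧ (q ∨ p)) ∧ ((p ∧ s) ∧ (q ∨ s)) = min(a, b) on (0.18, 0.18) = 0.18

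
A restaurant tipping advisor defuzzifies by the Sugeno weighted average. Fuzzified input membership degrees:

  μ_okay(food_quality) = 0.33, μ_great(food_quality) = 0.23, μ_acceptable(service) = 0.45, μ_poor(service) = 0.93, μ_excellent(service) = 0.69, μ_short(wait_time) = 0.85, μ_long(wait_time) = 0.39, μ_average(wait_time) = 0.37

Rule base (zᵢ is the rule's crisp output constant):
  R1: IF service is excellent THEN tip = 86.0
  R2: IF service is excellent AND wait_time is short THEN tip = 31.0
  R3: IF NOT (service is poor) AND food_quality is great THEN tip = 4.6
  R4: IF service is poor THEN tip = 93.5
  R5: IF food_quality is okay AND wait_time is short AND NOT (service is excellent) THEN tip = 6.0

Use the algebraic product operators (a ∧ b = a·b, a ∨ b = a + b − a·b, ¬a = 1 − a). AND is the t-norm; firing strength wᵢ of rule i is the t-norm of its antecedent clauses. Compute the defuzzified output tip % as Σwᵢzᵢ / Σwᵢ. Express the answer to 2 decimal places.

71.47

R1 (z=86.0): excellent=0.69 → w = 0.6900
R2 (z=31.0): excellent=0.69, short=0.85; AND[a·b] → w = 0.5865
R3 (z=4.6): ¬poor=1−0.93=0.07, great=0.23; AND[a·b] → w = 0.0161
R4 (z=93.5): poor=0.93 → w = 0.9300
R5 (z=6.0): okay=0.33, short=0.85, ¬excellent=1−0.69=0.31; AND[a·b] → w = 0.0870
Weighted average = (0.6900·86.0 + 0.5865·31.0 + 0.0161·4.6 + 0.9300·93.5 + 0.0870·6.0) / (0.6900 + 0.5865 + 0.0161 + 0.9300 + 0.0870)
  = 165.0723 / 2.3096 = 71.47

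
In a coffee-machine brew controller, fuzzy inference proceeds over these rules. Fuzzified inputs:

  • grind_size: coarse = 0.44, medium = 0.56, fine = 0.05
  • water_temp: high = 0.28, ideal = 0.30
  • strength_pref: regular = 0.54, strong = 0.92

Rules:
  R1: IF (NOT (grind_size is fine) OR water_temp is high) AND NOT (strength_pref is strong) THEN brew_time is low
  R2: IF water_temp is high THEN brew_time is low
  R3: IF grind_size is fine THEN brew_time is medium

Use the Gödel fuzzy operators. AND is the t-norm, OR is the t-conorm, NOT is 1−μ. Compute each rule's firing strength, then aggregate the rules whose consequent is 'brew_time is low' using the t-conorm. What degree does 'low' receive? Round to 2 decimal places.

0.28

R1: (¬fine=1−0.05=0.95 OR high=0.28) = 0.95; AND[min(a, b)] with ¬strong=1−0.92=0.08 → w = 0.08
R2: high=0.28 → w = 0.28
R3: fine=0.05 → w = 0.05
Rules with consequent 'low': {R1, R2} → strengths 0.08, 0.28
Aggregate via t-conorm [max(a, b)]: 0.28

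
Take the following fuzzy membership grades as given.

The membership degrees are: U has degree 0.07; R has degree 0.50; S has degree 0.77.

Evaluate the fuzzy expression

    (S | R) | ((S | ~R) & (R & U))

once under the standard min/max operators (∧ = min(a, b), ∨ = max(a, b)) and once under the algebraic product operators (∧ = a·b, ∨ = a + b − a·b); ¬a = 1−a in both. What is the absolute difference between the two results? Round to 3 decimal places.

0.119

Under standard min/max:
  S | R = max(a, b) on (0.77, 0.50) = 0.77
  ~R = 1 − 0.50 = 0.50
  S | ~R = max(a, b) on (0.77, 0.50) = 0.77
  R & U = min(a, b) on (0.50, 0.07) = 0.07
  (S | ~R) & (R & U) = min(a, b) on (0.77, 0.07) = 0.07
  (S | R) | ((S | ~R) & (R & U)) = max(a, b) on (0.77, 0.07) = 0.77
  → value = 0.7700
Under algebraic product:
  S | R = a + b − a·b on (0.7700, 0.5000) = 0.8850
  ~R = 1 − 0.5000 = 0.5000
  S | ~R = a + b − a·b on (0.7700, 0.5000) = 0.8850
  R & U = a·b on (0.5000, 0.0700) = 0.0350
  (S | ~R) & (R & U) = a·b on (0.8850, 0.0350) = 0.0310
  (S | R) | ((S | ~R) & (R & U)) = a + b − a·b on (0.8850, 0.0310) = 0.8886
  → value = 0.8886
|0.7700 − 0.8886| = 0.119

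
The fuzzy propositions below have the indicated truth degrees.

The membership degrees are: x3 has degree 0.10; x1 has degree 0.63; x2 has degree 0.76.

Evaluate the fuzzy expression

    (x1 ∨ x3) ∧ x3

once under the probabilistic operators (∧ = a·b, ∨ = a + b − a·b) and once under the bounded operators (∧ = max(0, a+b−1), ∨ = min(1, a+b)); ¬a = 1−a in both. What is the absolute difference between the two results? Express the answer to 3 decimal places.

0.067

Under probabilistic:
  x1 ∨ x3 = a + b − a·b on (0.6300, 0.1000) = 0.6670
  (x1 ∨ x3) ∧ x3 = a·b on (0.6670, 0.1000) = 0.0667
  → value = 0.0667
Under bounded:
  x1 ∨ x3 = min(1, a+b) on (0.63, 0.10) = 0.73
  (x1 ∨ x3) ∧ x3 = max(0, a+b−1) on (0.73, 0.10) = 0.00
  → value = 0.0000
|0.0667 − 0.0000| = 0.067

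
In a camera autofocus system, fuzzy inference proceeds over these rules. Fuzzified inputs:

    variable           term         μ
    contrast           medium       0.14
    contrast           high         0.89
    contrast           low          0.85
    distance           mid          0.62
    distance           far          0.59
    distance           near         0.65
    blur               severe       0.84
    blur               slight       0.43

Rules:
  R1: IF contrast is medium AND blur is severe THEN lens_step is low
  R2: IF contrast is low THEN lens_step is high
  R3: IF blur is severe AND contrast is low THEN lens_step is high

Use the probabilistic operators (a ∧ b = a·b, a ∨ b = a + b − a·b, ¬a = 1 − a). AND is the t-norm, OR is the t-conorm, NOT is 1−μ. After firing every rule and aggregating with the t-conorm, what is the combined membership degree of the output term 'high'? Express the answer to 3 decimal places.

R1: medium=0.14, severe=0.84; AND[a·b] → w = 0.1176
R2: low=0.85 → w = 0.8500
R3: severe=0.84, low=0.85; AND[a·b] → w = 0.7140
Rules with consequent 'high': {R2, R3} → strengths 0.8500, 0.7140
Aggregate via t-conorm [a + b − a·b]: 0.9571

0.957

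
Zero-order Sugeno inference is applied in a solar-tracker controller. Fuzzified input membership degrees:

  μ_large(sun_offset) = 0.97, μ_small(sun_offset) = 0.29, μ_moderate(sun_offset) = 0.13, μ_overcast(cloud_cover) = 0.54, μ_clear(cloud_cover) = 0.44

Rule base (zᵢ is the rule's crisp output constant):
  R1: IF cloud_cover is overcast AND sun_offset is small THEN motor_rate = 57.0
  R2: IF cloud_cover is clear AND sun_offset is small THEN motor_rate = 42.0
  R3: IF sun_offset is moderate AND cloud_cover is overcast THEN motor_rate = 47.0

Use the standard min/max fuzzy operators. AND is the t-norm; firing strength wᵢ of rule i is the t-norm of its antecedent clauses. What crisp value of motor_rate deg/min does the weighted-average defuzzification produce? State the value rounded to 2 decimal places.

49.04

R1 (z=57.0): overcast=0.54, small=0.29; AND[min(a, b)] → w = 0.29
R2 (z=42.0): clear=0.44, small=0.29; AND[min(a, b)] → w = 0.29
R3 (z=47.0): moderate=0.13, overcast=0.54; AND[min(a, b)] → w = 0.13
Weighted average = (0.29·57.0 + 0.29·42.0 + 0.13·47.0) / (0.29 + 0.29 + 0.13)
  = 34.8200 / 0.7100 = 49.04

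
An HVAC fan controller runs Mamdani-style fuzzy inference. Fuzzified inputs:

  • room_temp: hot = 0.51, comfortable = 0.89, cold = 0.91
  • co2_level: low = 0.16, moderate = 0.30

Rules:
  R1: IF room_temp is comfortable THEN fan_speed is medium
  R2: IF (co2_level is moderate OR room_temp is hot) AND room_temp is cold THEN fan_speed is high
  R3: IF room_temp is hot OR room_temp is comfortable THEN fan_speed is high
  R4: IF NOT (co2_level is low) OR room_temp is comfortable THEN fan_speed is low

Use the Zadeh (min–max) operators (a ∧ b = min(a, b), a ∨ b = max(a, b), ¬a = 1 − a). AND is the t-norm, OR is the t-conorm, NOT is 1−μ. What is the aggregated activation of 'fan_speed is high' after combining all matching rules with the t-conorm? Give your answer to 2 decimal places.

R1: comfortable=0.89 → w = 0.89
R2: (moderate=0.30 OR hot=0.51) = 0.51; AND[min(a, b)] with cold=0.91 → w = 0.51
R3: hot=0.51, comfortable=0.89; OR[max(a, b)] → w = 0.89
R4: ¬low=1−0.16=0.84, comfortable=0.89; OR[max(a, b)] → w = 0.89
Rules with consequent 'high': {R2, R3} → strengths 0.51, 0.89
Aggregate via t-conorm [max(a, b)]: 0.89

0.89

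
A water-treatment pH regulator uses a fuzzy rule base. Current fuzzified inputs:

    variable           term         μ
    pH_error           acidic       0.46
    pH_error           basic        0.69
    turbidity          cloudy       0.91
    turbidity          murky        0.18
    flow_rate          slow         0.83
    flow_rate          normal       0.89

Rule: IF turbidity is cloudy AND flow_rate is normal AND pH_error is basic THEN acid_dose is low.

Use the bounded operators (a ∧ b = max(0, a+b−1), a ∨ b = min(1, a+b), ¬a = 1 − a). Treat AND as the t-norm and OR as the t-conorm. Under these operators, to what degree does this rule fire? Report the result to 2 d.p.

firing strength: cloudy=0.91, normal=0.89, basic=0.69; AND[max(0, a+b−1)] → w = 0.49

0.49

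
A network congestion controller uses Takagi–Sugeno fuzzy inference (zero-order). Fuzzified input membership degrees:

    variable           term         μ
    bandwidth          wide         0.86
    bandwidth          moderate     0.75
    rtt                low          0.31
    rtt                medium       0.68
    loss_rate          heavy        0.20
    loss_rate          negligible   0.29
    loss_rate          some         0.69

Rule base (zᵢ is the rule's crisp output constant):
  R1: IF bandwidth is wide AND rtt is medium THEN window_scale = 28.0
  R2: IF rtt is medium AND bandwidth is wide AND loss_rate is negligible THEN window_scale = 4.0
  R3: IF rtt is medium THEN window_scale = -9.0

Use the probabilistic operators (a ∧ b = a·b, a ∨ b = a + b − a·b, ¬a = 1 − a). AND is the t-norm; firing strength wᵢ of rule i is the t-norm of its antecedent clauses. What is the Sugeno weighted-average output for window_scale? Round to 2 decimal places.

R1 (z=28.0): wide=0.86, medium=0.68; AND[a·b] → w = 0.5848
R2 (z=4.0): medium=0.68, wide=0.86, negligible=0.29; AND[a·b] → w = 0.1696
R3 (z=-9.0): medium=0.68 → w = 0.6800
Weighted average = (0.5848·28.0 + 0.1696·4.0 + 0.6800·-9.0) / (0.5848 + 0.1696 + 0.6800)
  = 10.9328 / 1.4344 = 7.62

7.62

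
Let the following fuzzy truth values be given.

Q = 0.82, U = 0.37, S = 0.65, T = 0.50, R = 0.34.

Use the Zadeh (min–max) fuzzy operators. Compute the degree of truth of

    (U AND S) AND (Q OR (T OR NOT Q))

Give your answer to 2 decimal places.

U AND S = min(a, b) on (0.37, 0.65) = 0.37
NOT Q = 1 − 0.82 = 0.18
T OR NOT Q = max(a, b) on (0.50, 0.18) = 0.50
Q OR (T OR NOT Q) = max(a, b) on (0.82, 0.50) = 0.82
(U AND S) AND (Q OR (T OR NOT Q)) = min(a, b) on (0.37, 0.82) = 0.37

0.37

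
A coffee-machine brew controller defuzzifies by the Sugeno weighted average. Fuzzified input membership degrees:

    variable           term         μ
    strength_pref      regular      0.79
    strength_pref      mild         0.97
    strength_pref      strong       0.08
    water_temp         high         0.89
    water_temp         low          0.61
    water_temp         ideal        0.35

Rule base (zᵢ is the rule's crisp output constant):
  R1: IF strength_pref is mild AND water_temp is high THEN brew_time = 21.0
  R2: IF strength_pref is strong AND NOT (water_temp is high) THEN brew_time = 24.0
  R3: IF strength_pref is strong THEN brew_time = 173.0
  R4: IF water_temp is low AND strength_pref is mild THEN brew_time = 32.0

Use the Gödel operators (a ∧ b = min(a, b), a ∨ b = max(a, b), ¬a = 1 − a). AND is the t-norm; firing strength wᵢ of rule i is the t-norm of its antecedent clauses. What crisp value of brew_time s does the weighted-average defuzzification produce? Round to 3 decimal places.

R1 (z=21.0): mild=0.97, high=0.89; AND[min(a, b)] → w = 0.89
R2 (z=24.0): strong=0.08, ¬high=1−0.89=0.11; AND[min(a, b)] → w = 0.08
R3 (z=173.0): strong=0.08 → w = 0.08
R4 (z=32.0): low=0.61, mild=0.97; AND[min(a, b)] → w = 0.61
Weighted average = (0.89·21.0 + 0.08·24.0 + 0.08·173.0 + 0.61·32.0) / (0.89 + 0.08 + 0.08 + 0.61)
  = 53.9700 / 1.6600 = 32.512

32.512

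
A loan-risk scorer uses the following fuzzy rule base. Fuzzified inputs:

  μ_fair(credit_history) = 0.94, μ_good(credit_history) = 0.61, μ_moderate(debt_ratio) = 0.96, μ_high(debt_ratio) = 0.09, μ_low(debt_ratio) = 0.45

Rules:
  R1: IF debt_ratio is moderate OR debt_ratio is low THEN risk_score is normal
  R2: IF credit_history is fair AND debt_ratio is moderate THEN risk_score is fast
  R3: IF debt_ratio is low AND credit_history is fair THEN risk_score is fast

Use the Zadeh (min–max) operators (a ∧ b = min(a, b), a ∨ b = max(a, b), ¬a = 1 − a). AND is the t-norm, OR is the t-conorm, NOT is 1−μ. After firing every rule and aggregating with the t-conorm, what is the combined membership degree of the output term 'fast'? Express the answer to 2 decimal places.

R1: moderate=0.96, low=0.45; OR[max(a, b)] → w = 0.96
R2: fair=0.94, moderate=0.96; AND[min(a, b)] → w = 0.94
R3: low=0.45, fair=0.94; AND[min(a, b)] → w = 0.45
Rules with consequent 'fast': {R2, R3} → strengths 0.94, 0.45
Aggregate via t-conorm [max(a, b)]: 0.94

0.94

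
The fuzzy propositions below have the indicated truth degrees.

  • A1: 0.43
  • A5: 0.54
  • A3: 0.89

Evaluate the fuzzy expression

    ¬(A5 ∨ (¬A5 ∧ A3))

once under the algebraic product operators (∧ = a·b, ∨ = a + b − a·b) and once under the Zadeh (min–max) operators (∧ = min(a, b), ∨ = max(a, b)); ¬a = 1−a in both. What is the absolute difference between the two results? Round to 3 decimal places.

0.188

Under algebraic product:
  ¬A5 = 1 − 0.5400 = 0.4600
  ¬A5 ∧ A3 = a·b on (0.4600, 0.8900) = 0.4094
  A5 ∨ (¬A5 ∧ A3) = a + b − a·b on (0.5400, 0.4094) = 0.7283
  ¬(A5 ∨ (¬A5 ∧ A3)) = 1 − 0.7283 = 0.2717
  → value = 0.2717
Under Zadeh (min–max):
  ¬A5 = 1 − 0.54 = 0.46
  ¬A5 ∧ A3 = min(a, b) on (0.46, 0.89) = 0.46
  A5 ∨ (¬A5 ∧ A3) = max(a, b) on (0.54, 0.46) = 0.54
  ¬(A5 ∨ (¬A5 ∧ A3)) = 1 − 0.54 = 0.46
  → value = 0.4600
|0.2717 − 0.4600| = 0.188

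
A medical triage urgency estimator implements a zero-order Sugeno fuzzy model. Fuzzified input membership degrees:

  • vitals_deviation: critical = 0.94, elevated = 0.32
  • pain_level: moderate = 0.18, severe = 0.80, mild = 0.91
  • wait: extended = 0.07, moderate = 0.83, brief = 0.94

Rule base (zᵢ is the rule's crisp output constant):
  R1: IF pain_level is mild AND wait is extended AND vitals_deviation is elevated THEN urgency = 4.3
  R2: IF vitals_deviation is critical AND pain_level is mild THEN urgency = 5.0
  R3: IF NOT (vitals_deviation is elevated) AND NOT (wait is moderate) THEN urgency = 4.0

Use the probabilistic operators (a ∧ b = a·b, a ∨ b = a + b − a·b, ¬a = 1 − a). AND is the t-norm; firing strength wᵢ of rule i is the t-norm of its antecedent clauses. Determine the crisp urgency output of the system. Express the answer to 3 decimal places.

4.869

R1 (z=4.3): mild=0.91, extended=0.07, elevated=0.32; AND[a·b] → w = 0.0204
R2 (z=5.0): critical=0.94, mild=0.91; AND[a·b] → w = 0.8554
R3 (z=4.0): ¬elevated=1−0.32=0.68, ¬moderate=1−0.83=0.17; AND[a·b] → w = 0.1156
Weighted average = (0.0204·4.3 + 0.8554·5.0 + 0.1156·4.0) / (0.0204 + 0.8554 + 0.1156)
  = 4.8271 / 0.9914 = 4.869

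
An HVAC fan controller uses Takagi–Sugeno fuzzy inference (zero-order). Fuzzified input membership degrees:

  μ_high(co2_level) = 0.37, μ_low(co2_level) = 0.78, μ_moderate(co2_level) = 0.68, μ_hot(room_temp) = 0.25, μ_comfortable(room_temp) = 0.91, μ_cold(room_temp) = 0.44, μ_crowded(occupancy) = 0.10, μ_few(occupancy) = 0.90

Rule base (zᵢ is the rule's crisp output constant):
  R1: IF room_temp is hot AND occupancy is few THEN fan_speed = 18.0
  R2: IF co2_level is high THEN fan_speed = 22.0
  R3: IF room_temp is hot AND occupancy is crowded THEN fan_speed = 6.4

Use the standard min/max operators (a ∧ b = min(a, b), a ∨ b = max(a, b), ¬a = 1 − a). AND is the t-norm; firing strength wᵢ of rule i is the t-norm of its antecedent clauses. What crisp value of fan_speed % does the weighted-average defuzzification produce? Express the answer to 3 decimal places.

R1 (z=18.0): hot=0.25, few=0.90; AND[min(a, b)] → w = 0.25
R2 (z=22.0): high=0.37 → w = 0.37
R3 (z=6.4): hot=0.25, crowded=0.10; AND[min(a, b)] → w = 0.10
Weighted average = (0.25·18.0 + 0.37·22.0 + 0.10·6.4) / (0.25 + 0.37 + 0.10)
  = 13.2800 / 0.7200 = 18.444

18.444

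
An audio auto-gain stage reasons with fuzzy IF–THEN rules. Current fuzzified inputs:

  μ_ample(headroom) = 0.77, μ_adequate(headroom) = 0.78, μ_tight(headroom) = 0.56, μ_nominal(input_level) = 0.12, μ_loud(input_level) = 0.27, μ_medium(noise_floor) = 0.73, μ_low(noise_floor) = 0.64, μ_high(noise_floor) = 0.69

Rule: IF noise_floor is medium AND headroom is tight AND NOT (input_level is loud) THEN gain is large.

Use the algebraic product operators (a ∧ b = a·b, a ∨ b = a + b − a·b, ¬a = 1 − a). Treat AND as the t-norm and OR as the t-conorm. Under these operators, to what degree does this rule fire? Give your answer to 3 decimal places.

0.298

firing strength: medium=0.73, tight=0.56, ¬loud=1−0.27=0.73; AND[a·b] → w = 0.2984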